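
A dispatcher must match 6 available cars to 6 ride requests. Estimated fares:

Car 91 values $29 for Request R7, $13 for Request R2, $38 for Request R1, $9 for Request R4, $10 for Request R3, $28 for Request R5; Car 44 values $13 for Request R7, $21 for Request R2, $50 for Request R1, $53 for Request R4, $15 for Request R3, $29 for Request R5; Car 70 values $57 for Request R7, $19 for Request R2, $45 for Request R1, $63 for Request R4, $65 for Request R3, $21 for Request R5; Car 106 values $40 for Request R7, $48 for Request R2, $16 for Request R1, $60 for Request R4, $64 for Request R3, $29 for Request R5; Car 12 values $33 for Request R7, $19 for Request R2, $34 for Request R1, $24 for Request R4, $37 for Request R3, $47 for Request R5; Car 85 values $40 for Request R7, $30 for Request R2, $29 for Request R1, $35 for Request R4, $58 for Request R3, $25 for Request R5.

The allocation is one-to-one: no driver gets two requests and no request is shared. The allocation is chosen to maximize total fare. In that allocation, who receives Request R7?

Car 70 receives Request R7.

Optimal: Car 91→Request R1 ($38), Car 44→Request R4 ($53), Car 70→Request R7 ($57), Car 106→Request R2 ($48), Car 12→Request R5 ($47), Car 85→Request R3 ($58) — total 38+53+57+48+47+58 = $301.
Row-greedy (each driver in turn takes its best remaining request) gives $291, worse by 10.
Car 70's own top request is Request R3 ($65), but forcing Car 70→Request R3 and reassigning the rest optimally gives only $291 — worse by 10.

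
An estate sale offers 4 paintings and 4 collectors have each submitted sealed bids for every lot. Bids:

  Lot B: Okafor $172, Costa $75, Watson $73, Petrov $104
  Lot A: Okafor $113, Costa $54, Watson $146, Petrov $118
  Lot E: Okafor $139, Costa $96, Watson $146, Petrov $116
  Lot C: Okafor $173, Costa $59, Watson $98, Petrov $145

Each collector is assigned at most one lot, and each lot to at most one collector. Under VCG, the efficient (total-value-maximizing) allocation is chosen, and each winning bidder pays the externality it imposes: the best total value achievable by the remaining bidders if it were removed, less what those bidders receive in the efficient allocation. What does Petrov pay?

Efficient allocation: Okafor→Lot B ($172), Costa→Lot E ($96), Watson→Lot A ($146), Petrov→Lot C ($145); total welfare W = $559.
Petrov receives Lot C at value $145, so the others get W − 145 = $414.
Without Petrov: best allocation of the remaining 3 bidders over all 4 lots is Okafor→Lot C ($173), Costa→Lot E ($96), Watson→Lot A ($146), total $415.
VCG payment = (others' best without Petrov) − (others' welfare with Petrov) = 415 − 414 = $1.

Petrov pays $1.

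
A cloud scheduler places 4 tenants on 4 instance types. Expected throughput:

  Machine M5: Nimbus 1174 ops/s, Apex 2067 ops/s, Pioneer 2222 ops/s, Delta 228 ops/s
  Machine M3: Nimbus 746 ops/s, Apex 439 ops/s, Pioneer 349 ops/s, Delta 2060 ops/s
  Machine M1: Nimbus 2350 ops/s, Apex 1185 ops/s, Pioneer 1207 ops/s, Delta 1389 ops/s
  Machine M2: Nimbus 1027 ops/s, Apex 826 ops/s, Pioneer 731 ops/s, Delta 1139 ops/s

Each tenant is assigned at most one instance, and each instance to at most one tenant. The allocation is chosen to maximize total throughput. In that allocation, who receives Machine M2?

Apex receives Machine M2.

Optimal: Nimbus→Machine M1 (2350 ops/s), Apex→Machine M2 (826 ops/s), Pioneer→Machine M5 (2222 ops/s), Delta→Machine M3 (2060 ops/s) — total 2350+826+2222+2060 = 7458 ops/s.
Row-greedy (each tenant in turn takes its best remaining instance) gives 7208 ops/s, worse by 250.
No other one-to-one assignment exceeds 7458 ops/s.
Apex's own top instance is Machine M5 (2067 ops/s), but forcing Apex→Machine M5 and reassigning the rest optimally gives only 7208 ops/s — worse by 250.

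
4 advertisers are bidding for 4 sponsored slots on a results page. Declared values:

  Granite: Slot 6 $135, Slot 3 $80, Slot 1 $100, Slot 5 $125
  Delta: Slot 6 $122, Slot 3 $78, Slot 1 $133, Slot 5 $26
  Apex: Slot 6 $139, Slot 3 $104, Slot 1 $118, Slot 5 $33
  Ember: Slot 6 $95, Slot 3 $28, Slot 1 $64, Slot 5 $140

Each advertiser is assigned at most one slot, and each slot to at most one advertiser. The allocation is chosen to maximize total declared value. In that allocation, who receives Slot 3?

Apex receives Slot 3.

This is a one-to-one assignment (maximum-weight bipartite matching).
Optimal: Granite→Slot 6 ($135), Delta→Slot 1 ($133), Apex→Slot 3 ($104), Ember→Slot 5 ($140) — total 135+133+104+140 = $512.
Max-entry greedy (repeatedly take the single best remaining cell) gives $492, worse by 20.
No other one-to-one assignment exceeds $512.
Apex's own top slot is Slot 6 ($139), but forcing Apex→Slot 6 and reassigning the rest optimally gives only $492 — worse by 20.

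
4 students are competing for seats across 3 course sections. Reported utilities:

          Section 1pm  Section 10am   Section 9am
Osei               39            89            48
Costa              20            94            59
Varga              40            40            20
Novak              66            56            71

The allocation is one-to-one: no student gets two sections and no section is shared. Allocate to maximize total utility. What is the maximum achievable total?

Max total: 214 points

Optimal: Novak→Section 1pm (66 points), Osei→Section 10am (89 points), Costa→Section 9am (59 points) — total 66+89+59 = 214 points.
Max-entry greedy (repeatedly take the single best remaining cell) gives 205 points, worse by 9.
Next-best assignment: Novak→Section 1pm, Costa→Section 10am, Osei→Section 9am = 208 points.
Swapping Novak↔Costa (Novak→Section 9am 71 points, Costa→Section 1pm 20 points) loses 34.
Every other assignment is strictly worse.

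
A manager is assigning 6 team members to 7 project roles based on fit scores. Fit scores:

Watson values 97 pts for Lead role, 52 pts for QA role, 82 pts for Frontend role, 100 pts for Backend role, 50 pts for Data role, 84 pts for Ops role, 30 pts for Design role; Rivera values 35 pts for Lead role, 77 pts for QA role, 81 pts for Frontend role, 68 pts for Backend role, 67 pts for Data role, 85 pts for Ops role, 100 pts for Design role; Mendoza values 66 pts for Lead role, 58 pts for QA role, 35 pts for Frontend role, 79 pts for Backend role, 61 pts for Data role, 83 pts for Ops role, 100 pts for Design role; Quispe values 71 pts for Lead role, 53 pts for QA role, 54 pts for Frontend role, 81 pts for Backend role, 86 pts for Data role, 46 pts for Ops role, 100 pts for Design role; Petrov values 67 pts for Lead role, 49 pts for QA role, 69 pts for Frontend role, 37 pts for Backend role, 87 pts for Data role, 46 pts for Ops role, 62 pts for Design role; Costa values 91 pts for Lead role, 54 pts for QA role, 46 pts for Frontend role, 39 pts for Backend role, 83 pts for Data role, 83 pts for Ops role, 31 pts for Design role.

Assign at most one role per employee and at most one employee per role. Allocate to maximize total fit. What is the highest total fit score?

Optimal: Watson→Backend role (100 pts), Rivera→Frontend role (81 pts), Mendoza→Ops role (83 pts), Quispe→Design role (100 pts), Petrov→Data role (87 pts), Costa→Lead role (91 pts) — total 100+81+83+100+87+91 = 542 pts.
Row-greedy (each employee in turn takes its best remaining role) gives 529 pts, worse by 13.
Next-best assignment: Watson→Backend role, Rivera→QA role, Mendoza→Ops role, Quispe→Design role, Petrov→Data role, Costa→Lead role = 538 pts.
No other one-to-one assignment exceeds 542 pts.

Maximum total: 542 pts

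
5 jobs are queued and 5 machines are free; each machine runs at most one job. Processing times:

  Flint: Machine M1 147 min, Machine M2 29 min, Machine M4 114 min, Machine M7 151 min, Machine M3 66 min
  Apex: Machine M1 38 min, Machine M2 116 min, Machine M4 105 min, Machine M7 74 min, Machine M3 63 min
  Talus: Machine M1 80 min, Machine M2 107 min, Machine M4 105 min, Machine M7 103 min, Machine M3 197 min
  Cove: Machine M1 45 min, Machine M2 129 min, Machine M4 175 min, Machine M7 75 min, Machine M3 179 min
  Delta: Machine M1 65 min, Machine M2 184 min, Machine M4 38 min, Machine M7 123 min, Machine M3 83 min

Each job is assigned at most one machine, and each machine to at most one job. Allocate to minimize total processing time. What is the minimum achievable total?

Minimum total: 278 min

Optimal: Flint→Machine M2 (29 min), Apex→Machine M3 (63 min), Talus→Machine M7 (103 min), Cove→Machine M1 (45 min), Delta→Machine M4 (38 min) — total 29+63+103+45+38 = 278 min.
Min-entry greedy (repeatedly take the single cheapest remaining cell) gives 377 min, worse by 99.
Next-best assignment: Flint→Machine M2, Apex→Machine M3, Talus→Machine M1, Cove→Machine M7, Delta→Machine M4 = 285 min.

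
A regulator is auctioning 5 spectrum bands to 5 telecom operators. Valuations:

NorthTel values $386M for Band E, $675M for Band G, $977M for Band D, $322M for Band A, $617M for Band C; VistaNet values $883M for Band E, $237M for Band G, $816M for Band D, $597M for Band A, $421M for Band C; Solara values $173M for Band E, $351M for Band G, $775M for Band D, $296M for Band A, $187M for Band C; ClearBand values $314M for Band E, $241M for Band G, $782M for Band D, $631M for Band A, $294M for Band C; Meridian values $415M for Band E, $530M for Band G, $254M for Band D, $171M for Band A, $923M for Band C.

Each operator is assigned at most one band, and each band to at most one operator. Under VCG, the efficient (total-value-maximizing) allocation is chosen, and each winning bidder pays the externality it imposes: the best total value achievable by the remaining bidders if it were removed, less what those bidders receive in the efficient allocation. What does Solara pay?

Efficient allocation: NorthTel→Band G ($675M), VistaNet→Band E ($883M), Solara→Band D ($775M), ClearBand→Band A ($631M), Meridian→Band C ($923M); total welfare W = $3887M.
Solara receives Band D at value $775M, so the others get W − 775 = $3112M.
Without Solara: best allocation of the remaining 4 bidders over all 5 bands is NorthTel→Band D ($977M), VistaNet→Band E ($883M), ClearBand→Band A ($631M), Meridian→Band C ($923M), total $3414M.
VCG payment = (others' best without Solara) − (others' welfare with Solara) = 3414 − 3112 = $302M.

Solara pays $302M.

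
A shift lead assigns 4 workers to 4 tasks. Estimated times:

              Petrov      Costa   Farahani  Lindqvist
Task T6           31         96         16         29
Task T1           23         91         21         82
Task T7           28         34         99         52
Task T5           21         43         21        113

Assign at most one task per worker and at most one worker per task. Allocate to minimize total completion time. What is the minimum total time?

Min total: 105 min

Optimal: Petrov→Task T5 (21 min), Costa→Task T7 (34 min), Farahani→Task T1 (21 min), Lindqvist→Task T6 (29 min) — total 21+34+21+29 = 105 min.
Row-greedy (each worker in turn takes its cheapest remaining task) gives 153 min, worse by 48.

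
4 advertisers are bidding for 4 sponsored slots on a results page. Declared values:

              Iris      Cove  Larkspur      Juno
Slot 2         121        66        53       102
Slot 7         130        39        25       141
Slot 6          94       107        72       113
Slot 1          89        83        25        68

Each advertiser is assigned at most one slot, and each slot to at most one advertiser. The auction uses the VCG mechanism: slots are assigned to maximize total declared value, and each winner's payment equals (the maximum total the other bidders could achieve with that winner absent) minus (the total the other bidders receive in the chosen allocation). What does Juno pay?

Juno pays $14.

Efficient allocation: Iris→Slot 2 ($121), Cove→Slot 1 ($83), Larkspur→Slot 6 ($72), Juno→Slot 7 ($141); total welfare W = $417.
Juno receives Slot 7 at value $141, so the others get W − 141 = $276.
Without Juno: best allocation of the remaining 3 bidders over all 4 slots is Iris→Slot 7 ($130), Cove→Slot 6 ($107), Larkspur→Slot 2 ($53), total $290.
VCG payment = (others' best without Juno) − (others' welfare with Juno) = 290 − 276 = $14.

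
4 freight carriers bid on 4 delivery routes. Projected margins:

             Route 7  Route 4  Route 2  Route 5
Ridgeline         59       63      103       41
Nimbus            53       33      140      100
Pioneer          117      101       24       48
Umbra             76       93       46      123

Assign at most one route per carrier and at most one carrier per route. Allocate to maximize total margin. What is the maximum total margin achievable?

Maximum total: $443k

Optimal: Ridgeline→Route 4 ($63k), Nimbus→Route 2 ($140k), Pioneer→Route 7 ($117k), Umbra→Route 5 ($123k) — total 63+140+117+123 = $443k.
Next-best assignment: Ridgeline→Route 7, Nimbus→Route 2, Pioneer→Route 4, Umbra→Route 5 = $423k.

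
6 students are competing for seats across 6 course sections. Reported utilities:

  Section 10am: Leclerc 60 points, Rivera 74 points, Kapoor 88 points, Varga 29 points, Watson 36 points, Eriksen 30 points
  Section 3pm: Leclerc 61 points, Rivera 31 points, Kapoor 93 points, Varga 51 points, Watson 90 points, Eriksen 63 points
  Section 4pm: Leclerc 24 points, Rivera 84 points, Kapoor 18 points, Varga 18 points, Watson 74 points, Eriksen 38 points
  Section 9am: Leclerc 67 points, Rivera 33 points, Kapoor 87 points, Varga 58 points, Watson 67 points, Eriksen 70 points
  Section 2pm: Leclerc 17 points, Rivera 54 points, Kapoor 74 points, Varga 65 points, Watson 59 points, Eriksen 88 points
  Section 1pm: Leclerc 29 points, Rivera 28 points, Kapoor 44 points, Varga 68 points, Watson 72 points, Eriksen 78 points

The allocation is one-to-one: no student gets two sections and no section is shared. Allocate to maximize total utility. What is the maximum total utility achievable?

Maximum total: 485 points

Optimal: Leclerc→Section 9am (67 points), Rivera→Section 4pm (84 points), Kapoor→Section 10am (88 points), Varga→Section 1pm (68 points), Watson→Section 3pm (90 points), Eriksen→Section 2pm (88 points) — total 67+84+88+68+90+88 = 485 points.
Row-greedy (each student in turn takes its best remaining section) gives 401 points, worse by 84.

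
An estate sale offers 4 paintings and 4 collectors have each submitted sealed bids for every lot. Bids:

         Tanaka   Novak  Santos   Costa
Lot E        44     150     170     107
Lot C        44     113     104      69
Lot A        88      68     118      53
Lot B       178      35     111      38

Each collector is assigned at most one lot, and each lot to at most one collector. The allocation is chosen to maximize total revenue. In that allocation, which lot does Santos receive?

Optimal: Tanaka→Lot B ($178), Novak→Lot C ($113), Santos→Lot A ($118), Costa→Lot E ($107) — total 178+113+118+107 = $516.
Column-greedy (each lot in turn goes to its best remaining collector) gives $409, worse by 107.
Swapping Tanaka↔Costa (Tanaka→Lot E $44, Costa→Lot B $38) loses 203.
Santos's own top lot is Lot E ($170), but forcing Santos→Lot E and reassigning the rest optimally gives only $514 — worse by 2.

Santos receives Lot A.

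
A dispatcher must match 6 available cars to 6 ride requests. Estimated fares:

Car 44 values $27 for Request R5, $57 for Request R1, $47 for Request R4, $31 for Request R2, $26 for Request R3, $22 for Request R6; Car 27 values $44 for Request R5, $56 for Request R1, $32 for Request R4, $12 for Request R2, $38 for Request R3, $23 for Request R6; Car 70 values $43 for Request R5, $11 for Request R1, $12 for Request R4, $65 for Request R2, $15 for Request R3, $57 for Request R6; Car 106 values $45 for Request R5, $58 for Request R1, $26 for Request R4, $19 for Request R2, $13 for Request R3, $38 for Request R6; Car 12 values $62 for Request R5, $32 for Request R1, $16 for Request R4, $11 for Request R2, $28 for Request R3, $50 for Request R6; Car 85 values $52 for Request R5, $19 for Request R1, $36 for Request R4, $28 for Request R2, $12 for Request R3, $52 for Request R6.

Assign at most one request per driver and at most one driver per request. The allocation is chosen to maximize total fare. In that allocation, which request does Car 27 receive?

Optimal: Car 44→Request R4 ($47), Car 27→Request R3 ($38), Car 70→Request R2 ($65), Car 106→Request R1 ($58), Car 12→Request R5 ($62), Car 85→Request R6 ($52) — total 47+38+65+58+62+52 = $322.
Row-greedy (each driver in turn takes its best remaining request) gives $268, worse by 54.
Next-best assignment: Car 44→Request R4, Car 27→Request R3, Car 70→Request R2, Car 106→Request R1, Car 12→Request R6, Car 85→Request R5 = $310.
Swapping Car 70↔Car 12 (Car 70→Request R5 $43, Car 12→Request R2 $11) loses 73.
Every other assignment is strictly worse.
Car 27's own top request is Request R1 ($56), but forcing Car 27→Request R1 and reassigning the rest optimally gives only $295 — worse by 27.

Car 27 receives Request R3.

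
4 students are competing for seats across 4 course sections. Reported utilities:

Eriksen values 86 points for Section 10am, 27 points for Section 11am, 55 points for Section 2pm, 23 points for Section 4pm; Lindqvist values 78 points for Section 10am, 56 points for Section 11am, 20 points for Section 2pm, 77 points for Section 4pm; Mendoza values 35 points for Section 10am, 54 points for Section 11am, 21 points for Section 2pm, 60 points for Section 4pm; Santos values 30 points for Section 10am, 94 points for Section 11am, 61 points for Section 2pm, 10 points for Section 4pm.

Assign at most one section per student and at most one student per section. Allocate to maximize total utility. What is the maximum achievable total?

Max total: 287 points

Optimal: Eriksen→Section 2pm (55 points), Lindqvist→Section 10am (78 points), Mendoza→Section 4pm (60 points), Santos→Section 11am (94 points) — total 55+78+60+94 = 287 points.
Column-greedy (each section in turn goes to its best remaining student) gives 278 points, worse by 9.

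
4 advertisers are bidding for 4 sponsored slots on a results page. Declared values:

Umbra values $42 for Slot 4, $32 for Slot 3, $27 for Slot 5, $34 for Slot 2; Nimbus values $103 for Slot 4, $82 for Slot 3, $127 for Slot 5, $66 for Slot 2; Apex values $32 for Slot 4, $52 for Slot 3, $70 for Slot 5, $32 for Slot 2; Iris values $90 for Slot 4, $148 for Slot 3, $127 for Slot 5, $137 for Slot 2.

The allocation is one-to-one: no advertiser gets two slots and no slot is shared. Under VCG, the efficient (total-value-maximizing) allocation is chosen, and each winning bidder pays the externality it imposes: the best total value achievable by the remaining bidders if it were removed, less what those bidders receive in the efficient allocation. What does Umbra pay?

Umbra pays $5.

Efficient allocation: Umbra→Slot 4 ($42), Nimbus→Slot 5 ($127), Apex→Slot 3 ($52), Iris→Slot 2 ($137); total welfare W = $358.
Umbra receives Slot 4 at value $42, so the others get W − 42 = $316.
Without Umbra: best allocation of the remaining 3 bidders over all 4 slots is Nimbus→Slot 4 ($103), Apex→Slot 5 ($70), Iris→Slot 3 ($148), total $321.
VCG payment = (others' best without Umbra) − (others' welfare with Umbra) = 321 − 316 = $5.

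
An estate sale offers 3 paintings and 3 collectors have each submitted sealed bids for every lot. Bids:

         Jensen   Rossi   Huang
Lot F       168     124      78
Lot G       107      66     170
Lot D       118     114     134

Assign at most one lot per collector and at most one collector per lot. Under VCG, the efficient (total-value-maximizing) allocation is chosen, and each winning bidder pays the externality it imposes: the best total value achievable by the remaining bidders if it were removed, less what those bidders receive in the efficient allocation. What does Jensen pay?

Efficient allocation: Jensen→Lot F ($168), Rossi→Lot D ($114), Huang→Lot G ($170); total welfare W = $452.
Jensen receives Lot F at value $168, so the others get W − 168 = $284.
Without Jensen: best allocation of the remaining 2 bidders over all 3 lots is Rossi→Lot F ($124), Huang→Lot G ($170), total $294.
VCG payment = (others' best without Jensen) − (others' welfare with Jensen) = 294 − 284 = $10.

Jensen pays $10.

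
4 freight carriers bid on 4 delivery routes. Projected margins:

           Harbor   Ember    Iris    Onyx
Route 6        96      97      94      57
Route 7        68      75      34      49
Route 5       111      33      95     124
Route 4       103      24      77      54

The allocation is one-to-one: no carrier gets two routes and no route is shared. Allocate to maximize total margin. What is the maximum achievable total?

Optimal: Harbor→Route 4 ($103k), Ember→Route 7 ($75k), Iris→Route 6 ($94k), Onyx→Route 5 ($124k) — total 103+75+94+124 = $396k.
Row-greedy (each carrier in turn takes its best remaining route) gives $334k, worse by 62.
Next-best assignment: Harbor→Route 6, Ember→Route 7, Iris→Route 4, Onyx→Route 5 = $372k.
Every other assignment is strictly worse.

Maximum total: $396k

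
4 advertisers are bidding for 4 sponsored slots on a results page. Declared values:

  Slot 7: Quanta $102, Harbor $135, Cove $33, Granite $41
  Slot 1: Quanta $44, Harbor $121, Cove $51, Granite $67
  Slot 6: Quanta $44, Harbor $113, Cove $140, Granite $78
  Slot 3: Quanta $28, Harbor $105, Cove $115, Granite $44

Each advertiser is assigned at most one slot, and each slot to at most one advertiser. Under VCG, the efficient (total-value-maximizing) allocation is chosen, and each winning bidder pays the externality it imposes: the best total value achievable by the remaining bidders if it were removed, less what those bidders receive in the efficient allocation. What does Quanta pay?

Quanta pays $28.

Efficient allocation: Quanta→Slot 7 ($102), Harbor→Slot 1 ($121), Cove→Slot 3 ($115), Granite→Slot 6 ($78); total welfare W = $416.
Quanta receives Slot 7 at value $102, so the others get W − 102 = $314.
Without Quanta: best allocation of the remaining 3 bidders over all 4 slots is Harbor→Slot 7 ($135), Cove→Slot 6 ($140), Granite→Slot 1 ($67), total $342.
VCG payment = (others' best without Quanta) − (others' welfare with Quanta) = 342 − 314 = $28.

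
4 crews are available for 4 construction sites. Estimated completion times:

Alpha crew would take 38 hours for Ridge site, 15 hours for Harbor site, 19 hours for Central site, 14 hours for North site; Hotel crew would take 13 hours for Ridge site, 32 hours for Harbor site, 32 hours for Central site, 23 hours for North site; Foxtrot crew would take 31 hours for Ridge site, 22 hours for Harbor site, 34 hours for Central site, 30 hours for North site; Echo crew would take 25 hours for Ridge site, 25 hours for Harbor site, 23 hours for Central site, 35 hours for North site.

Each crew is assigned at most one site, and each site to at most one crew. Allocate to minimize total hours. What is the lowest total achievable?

Min total: 72 hours

Optimal: Alpha crew→North site (14 hours), Hotel crew→Ridge site (13 hours), Foxtrot crew→Harbor site (22 hours), Echo crew→Central site (23 hours) — total 14+13+22+23 = 72 hours.
Column-greedy (each site in turn goes to its cheapest remaining crew) gives 81 hours, worse by 9.
Next-best assignment: Alpha crew→Harbor site, Hotel crew→Ridge site, Foxtrot crew→North site, Echo crew→Central site = 81 hours.
Swapping Hotel crew↔Echo crew (Hotel crew→Central site 32 hours, Echo crew→Ridge site 25 hours) adds 21.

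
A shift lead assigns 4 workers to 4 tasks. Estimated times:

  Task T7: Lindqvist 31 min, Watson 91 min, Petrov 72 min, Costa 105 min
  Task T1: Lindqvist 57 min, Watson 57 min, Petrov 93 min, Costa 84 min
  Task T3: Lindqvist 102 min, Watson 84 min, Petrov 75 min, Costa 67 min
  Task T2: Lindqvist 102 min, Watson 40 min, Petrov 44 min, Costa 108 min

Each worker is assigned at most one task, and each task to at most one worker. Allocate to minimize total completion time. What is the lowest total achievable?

Minimum total: 199 min

Optimal: Lindqvist→Task T7 (31 min), Watson→Task T1 (57 min), Petrov→Task T2 (44 min), Costa→Task T3 (67 min) — total 31+57+44+67 = 199 min.
Min-entry greedy (repeatedly take the single cheapest remaining cell) gives 231 min, worse by 32.
No other one-to-one assignment undercuts 199 min.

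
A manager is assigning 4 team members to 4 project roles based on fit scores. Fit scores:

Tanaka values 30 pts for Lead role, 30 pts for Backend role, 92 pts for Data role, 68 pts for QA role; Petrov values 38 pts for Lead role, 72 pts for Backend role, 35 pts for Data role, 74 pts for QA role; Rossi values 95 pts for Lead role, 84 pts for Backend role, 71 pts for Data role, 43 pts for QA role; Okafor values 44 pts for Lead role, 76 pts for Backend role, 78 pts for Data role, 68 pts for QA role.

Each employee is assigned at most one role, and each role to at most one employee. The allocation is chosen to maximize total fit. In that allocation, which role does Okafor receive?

This is the linear assignment problem.
Optimal: Tanaka→Data role (92 pts), Petrov→QA role (74 pts), Rossi→Lead role (95 pts), Okafor→Backend role (76 pts) — total 92+74+95+76 = 337 pts.
Next-best assignment: Tanaka→Data role, Petrov→Backend role, Rossi→Lead role, Okafor→QA role = 327 pts.
Swapping Tanaka↔Petrov (Tanaka→QA role 68 pts, Petrov→Data role 35 pts) loses 63.
Every other assignment is strictly worse.
Okafor's own top role is Data role (78 pts), but forcing Okafor→Data role and reassigning the rest optimally gives only 313 pts — worse by 24.

Okafor receives Backend role.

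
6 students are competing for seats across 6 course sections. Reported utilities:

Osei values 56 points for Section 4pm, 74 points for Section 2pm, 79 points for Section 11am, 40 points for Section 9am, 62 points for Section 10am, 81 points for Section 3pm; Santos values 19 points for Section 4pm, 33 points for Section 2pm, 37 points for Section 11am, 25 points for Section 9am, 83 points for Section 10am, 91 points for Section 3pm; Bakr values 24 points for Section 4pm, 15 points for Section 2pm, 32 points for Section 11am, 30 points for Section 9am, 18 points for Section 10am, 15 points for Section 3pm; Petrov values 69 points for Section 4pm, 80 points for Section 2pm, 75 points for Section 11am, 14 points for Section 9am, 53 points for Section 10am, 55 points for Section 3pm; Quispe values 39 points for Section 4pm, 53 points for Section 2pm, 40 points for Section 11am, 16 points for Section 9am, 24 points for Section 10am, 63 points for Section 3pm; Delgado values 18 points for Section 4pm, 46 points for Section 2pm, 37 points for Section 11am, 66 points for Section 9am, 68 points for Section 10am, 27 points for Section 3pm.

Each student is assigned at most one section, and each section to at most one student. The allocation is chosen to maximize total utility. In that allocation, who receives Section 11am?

Osei receives Section 11am.

Optimal: Osei→Section 11am (79 points), Santos→Section 10am (83 points), Bakr→Section 4pm (24 points), Petrov→Section 2pm (80 points), Quispe→Section 3pm (63 points), Delgado→Section 9am (66 points) — total 79+83+24+80+63+66 = 395 points.
Next-best assignment: Osei→Section 11am, Santos→Section 3pm, Bakr→Section 9am, Petrov→Section 4pm, Quispe→Section 2pm, Delgado→Section 10am = 390 points.
Swapping Delgado↔Bakr (Delgado→Section 4pm 18 points, Bakr→Section 9am 30 points) loses 42.
Osei's own top section is Section 3pm (81 points), but forcing Osei→Section 3pm and reassigning the rest optimally gives only 384 points — worse by 11.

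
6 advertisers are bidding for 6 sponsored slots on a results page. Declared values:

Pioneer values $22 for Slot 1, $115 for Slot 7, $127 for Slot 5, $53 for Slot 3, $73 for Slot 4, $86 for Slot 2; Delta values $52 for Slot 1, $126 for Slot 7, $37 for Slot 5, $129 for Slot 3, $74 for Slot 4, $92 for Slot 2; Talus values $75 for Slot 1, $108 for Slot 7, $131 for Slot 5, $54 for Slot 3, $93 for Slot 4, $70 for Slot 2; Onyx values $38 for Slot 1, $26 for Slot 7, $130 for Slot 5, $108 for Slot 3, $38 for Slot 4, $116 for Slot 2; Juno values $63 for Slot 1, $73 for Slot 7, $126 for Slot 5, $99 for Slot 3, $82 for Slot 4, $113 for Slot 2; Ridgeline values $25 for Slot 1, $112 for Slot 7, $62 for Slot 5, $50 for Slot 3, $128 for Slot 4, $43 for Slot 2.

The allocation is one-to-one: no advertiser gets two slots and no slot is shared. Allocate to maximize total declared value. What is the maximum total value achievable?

Max total: $690

Optimal: Pioneer→Slot 7 ($115), Delta→Slot 3 ($129), Talus→Slot 1 ($75), Onyx→Slot 5 ($130), Juno→Slot 2 ($113), Ridgeline→Slot 4 ($128) — total 115+129+75+130+113+128 = $690.
Column-greedy (each slot in turn goes to its best remaining advertiser) gives $644, worse by 46.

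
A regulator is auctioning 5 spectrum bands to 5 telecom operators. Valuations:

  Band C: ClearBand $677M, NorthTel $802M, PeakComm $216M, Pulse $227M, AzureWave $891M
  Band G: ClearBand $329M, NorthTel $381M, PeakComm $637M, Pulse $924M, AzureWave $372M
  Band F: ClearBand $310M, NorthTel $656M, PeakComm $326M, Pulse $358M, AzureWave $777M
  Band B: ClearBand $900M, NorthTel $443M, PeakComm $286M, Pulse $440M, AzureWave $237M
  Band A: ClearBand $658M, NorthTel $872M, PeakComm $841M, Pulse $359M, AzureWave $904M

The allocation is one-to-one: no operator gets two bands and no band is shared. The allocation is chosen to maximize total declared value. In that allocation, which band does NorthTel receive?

Optimal: ClearBand→Band B ($900M), NorthTel→Band C ($802M), PeakComm→Band A ($841M), Pulse→Band G ($924M), AzureWave→Band F ($777M) — total 900+802+841+924+777 = $4244M.
Row-greedy (each operator in turn takes its best remaining band) gives $3658M, worse by 586.
Next-best assignment: ClearBand→Band B, NorthTel→Band F, PeakComm→Band A, Pulse→Band G, AzureWave→Band C = $4212M.
Swapping PeakComm↔AzureWave (PeakComm→Band F $326M, AzureWave→Band A $904M) loses 388.
Checked against all permutations: $4244M is optimal.
NorthTel's own top band is Band A ($872M), but forcing NorthTel→Band A and reassigning the rest optimally gives only $3913M — worse by 331.

NorthTel receives Band C.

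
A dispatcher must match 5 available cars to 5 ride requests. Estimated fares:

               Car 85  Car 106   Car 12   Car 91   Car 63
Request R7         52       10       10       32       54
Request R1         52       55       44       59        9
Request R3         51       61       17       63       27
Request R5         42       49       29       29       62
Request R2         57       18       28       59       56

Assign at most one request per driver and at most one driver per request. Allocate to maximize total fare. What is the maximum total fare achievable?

Optimal: Car 85→Request R7 ($52), Car 106→Request R3 ($61), Car 12→Request R1 ($44), Car 91→Request R2 ($59), Car 63→Request R5 ($62) — total 52+61+44+59+62 = $278.
Column-greedy (each request in turn goes to its best remaining driver) gives $244, worse by 34.
Swapping Car 63↔Car 12 (Car 63→Request R1 $9, Car 12→Request R5 $29) loses 68.
Every other assignment is strictly worse.

Maximum total: $278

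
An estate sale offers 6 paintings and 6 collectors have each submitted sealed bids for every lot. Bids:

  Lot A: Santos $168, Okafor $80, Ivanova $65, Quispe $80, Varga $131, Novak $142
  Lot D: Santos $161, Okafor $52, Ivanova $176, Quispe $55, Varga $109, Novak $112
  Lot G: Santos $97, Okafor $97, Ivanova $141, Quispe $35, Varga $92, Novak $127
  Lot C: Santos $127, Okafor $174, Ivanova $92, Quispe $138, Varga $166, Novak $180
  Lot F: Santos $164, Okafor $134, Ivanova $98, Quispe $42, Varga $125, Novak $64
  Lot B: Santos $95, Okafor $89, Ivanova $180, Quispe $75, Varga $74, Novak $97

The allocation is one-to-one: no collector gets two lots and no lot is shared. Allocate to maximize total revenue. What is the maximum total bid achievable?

Optimal: Santos→Lot D ($161), Okafor→Lot F ($134), Ivanova→Lot B ($180), Quispe→Lot C ($138), Varga→Lot A ($131), Novak→Lot G ($127) — total 161+134+180+138+131+127 = $871.
Row-greedy (each collector in turn takes its best remaining lot) gives $829, worse by 42.
Next-best assignment: Santos→Lot A, Okafor→Lot F, Ivanova→Lot B, Quispe→Lot C, Varga→Lot D, Novak→Lot G = $856.
No other one-to-one assignment exceeds $871.

Max total: $871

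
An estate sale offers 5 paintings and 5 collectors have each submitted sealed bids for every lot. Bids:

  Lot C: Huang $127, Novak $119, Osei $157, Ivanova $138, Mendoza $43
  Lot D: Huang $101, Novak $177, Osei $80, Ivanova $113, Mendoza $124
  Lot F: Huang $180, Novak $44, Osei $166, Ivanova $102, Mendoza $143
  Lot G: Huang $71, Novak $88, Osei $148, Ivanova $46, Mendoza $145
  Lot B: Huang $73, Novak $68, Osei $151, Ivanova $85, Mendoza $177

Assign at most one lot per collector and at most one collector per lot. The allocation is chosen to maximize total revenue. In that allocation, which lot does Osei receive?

This is the linear assignment problem.
Optimal: Huang→Lot F ($180), Novak→Lot D ($177), Osei→Lot G ($148), Ivanova→Lot C ($138), Mendoza→Lot B ($177) — total 180+177+148+138+177 = $820.
Max-entry greedy (repeatedly take the single best remaining cell) gives $737, worse by 83.
Swapping Ivanova↔Osei (Ivanova→Lot G $46, Osei→Lot C $157) loses 83.
Osei's own top lot is Lot F ($166), but forcing Osei→Lot F and reassigning the rest optimally gives only $729 — worse by 91.

Osei receives Lot G.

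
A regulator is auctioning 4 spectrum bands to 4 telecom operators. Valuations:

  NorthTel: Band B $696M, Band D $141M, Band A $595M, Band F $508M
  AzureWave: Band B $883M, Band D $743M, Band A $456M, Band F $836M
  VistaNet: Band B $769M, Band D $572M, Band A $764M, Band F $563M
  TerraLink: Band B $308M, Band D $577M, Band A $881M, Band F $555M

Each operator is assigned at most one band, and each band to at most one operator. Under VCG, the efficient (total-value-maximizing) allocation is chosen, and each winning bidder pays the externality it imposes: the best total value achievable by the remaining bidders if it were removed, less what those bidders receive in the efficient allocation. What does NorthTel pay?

Efficient allocation: NorthTel→Band B ($696M), AzureWave→Band F ($836M), VistaNet→Band D ($572M), TerraLink→Band A ($881M); total welfare W = $2985M.
NorthTel receives Band B at value $696M, so the others get W − 696 = $2289M.
Without NorthTel: best allocation of the remaining 3 bidders over all 4 bands is AzureWave→Band F ($836M), VistaNet→Band B ($769M), TerraLink→Band A ($881M), total $2486M.
VCG payment = (others' best without NorthTel) − (others' welfare with NorthTel) = 2486 − 2289 = $197M.

NorthTel pays $197M.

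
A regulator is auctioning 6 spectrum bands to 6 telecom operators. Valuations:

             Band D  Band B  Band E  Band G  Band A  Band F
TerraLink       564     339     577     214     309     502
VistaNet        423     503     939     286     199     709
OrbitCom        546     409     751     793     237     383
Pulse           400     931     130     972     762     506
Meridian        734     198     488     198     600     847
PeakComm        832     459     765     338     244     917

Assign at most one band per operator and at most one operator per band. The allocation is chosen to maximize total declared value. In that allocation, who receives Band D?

TerraLink receives Band D.

Optimal: TerraLink→Band D ($564M), VistaNet→Band E ($939M), OrbitCom→Band G ($793M), Pulse→Band B ($931M), Meridian→Band A ($600M), PeakComm→Band F ($917M) — total 564+939+793+931+600+917 = $4744M.
Row-greedy (each operator in turn takes its best remaining band) gives $3988M, worse by 756.
Next-best assignment: TerraLink→Band A, VistaNet→Band E, OrbitCom→Band G, Pulse→Band B, Meridian→Band F, PeakComm→Band D = $4651M.
Checked against all permutations: $4744M is optimal.
TerraLink's own top band is Band E ($577M), but forcing TerraLink→Band E and reassigning the rest optimally gives only $4442M — worse by 302.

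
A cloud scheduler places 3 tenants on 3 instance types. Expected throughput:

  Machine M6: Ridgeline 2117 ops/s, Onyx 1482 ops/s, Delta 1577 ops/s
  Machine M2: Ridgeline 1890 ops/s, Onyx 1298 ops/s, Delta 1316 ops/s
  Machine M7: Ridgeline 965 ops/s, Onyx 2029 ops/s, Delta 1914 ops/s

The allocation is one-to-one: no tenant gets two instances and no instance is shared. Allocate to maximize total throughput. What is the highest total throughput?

Max total: 5496 ops/s

Optimal: Ridgeline→Machine M2 (1890 ops/s), Onyx→Machine M7 (2029 ops/s), Delta→Machine M6 (1577 ops/s) — total 1890+2029+1577 = 5496 ops/s.
Every other assignment is strictly worse.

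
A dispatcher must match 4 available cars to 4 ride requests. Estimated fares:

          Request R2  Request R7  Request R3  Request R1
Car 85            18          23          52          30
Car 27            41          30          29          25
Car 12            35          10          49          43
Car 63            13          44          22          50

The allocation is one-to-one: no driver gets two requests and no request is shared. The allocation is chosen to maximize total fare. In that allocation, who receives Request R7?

Car 63 receives Request R7.

Optimal: Car 85→Request R3 ($52), Car 27→Request R2 ($41), Car 12→Request R1 ($43), Car 63→Request R7 ($44) — total 52+41+43+44 = $180.
Max-entry greedy (repeatedly take the single best remaining cell) gives $153, worse by 27.
Next-best assignment: Car 85→Request R3, Car 27→Request R7, Car 12→Request R2, Car 63→Request R1 = $167.
Car 63's own top request is Request R1 ($50), but forcing Car 63→Request R1 and reassigning the rest optimally gives only $167 — worse by 13.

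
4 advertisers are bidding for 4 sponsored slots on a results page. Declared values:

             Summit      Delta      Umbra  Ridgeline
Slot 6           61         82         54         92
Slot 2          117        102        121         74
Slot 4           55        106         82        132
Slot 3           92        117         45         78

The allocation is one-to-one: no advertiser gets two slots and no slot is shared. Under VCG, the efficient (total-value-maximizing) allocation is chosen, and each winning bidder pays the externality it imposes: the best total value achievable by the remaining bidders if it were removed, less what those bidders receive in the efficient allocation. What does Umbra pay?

Efficient allocation: Summit→Slot 6 ($61), Delta→Slot 3 ($117), Umbra→Slot 2 ($121), Ridgeline→Slot 4 ($132); total welfare W = $431.
Umbra receives Slot 2 at value $121, so the others get W − 121 = $310.
Without Umbra: best allocation of the remaining 3 bidders over all 4 slots is Summit→Slot 2 ($117), Delta→Slot 3 ($117), Ridgeline→Slot 4 ($132), total $366.
VCG payment = (others' best without Umbra) − (others' welfare with Umbra) = 366 − 310 = $56.

Umbra pays $56.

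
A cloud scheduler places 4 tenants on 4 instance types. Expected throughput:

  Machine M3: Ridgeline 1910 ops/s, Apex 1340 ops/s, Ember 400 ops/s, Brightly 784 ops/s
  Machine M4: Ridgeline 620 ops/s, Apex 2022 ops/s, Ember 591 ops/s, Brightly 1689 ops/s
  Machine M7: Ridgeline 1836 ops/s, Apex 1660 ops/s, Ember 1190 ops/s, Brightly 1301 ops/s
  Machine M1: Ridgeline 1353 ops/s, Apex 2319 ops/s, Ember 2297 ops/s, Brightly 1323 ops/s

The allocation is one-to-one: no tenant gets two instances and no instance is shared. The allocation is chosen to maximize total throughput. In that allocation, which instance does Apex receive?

Apex receives Machine M7.

Treat this as an assignment problem: match each tenant to one instance.
Optimal: Ridgeline→Machine M3 (1910 ops/s), Apex→Machine M7 (1660 ops/s), Ember→Machine M1 (2297 ops/s), Brightly→Machine M4 (1689 ops/s) — total 1910+1660+2297+1689 = 7556 ops/s.
Max-entry greedy (repeatedly take the single best remaining cell) gives 7108 ops/s, worse by 448.
Next-best assignment: Ridgeline→Machine M3, Apex→Machine M4, Ember→Machine M1, Brightly→Machine M7 = 7530 ops/s.
Swapping Ridgeline↔Ember (Ridgeline→Machine M1 1353 ops/s, Ember→Machine M3 400 ops/s) loses 2454.
Apex's own top instance is Machine M1 (2319 ops/s), but forcing Apex→Machine M1 and reassigning the rest optimally gives only 7108 ops/s — worse by 448.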